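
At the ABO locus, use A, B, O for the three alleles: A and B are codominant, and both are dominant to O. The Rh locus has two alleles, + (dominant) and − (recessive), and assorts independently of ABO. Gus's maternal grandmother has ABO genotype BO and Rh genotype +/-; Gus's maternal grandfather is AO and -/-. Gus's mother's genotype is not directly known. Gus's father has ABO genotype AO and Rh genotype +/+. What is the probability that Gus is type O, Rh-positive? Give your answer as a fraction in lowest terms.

Gus's mother's ABO genotype from BO × AO: 1/4 AB, 1/4 AO, 1/4 BO, 1/4 OO.
Crossing each possibility with the father AO and summing P(type O): 1/4·0 + 1/4·1/4 + 1/4·1/4 + 1/4·1/2 = 1/4.
Similarly for Rh via the mother's Rh distribution: P(Rh+) = 1.
Independent loci: 1/4 × 1 = 1/4.

1/4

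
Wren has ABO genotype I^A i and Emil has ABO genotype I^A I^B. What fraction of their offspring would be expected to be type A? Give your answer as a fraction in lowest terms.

1/2

ABO cross I^A i × I^A I^B → offspring phenotypes: 1/2 A, 1/4 B, 1/4 AB.
So P(type A) = 1/2.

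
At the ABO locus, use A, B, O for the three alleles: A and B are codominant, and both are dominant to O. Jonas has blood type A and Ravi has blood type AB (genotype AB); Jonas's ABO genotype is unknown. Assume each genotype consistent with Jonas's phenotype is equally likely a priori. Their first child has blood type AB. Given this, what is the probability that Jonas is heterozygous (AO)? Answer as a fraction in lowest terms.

Possible genotypes: Jonas ∈ {AA, AO}; Ravi ∈ {AB}.
Weight each parental genotype pair by prior × P(type-AB child):
  AA × AB: posterior weight 2/3.
  AO × AB: posterior weight 1/3.
Sum the posterior weight over pairs where Jonas is AO: 1/3.

1/3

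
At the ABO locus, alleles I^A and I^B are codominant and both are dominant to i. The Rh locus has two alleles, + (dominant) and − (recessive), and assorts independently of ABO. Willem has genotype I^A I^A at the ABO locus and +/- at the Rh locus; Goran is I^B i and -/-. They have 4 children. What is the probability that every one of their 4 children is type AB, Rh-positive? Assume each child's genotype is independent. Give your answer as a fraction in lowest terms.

1/256

ABO cross I^A I^A × I^B i → 1/2 A, 1/2 AB.
Rh cross +/- × -/- → 1/2 Rh+, 1/2 Rh-; so P(type AB, Rh-positive) = 1/2 × 1/2 = 1/4 per child.
All 4 independent: (1/4)^4 = 1/256.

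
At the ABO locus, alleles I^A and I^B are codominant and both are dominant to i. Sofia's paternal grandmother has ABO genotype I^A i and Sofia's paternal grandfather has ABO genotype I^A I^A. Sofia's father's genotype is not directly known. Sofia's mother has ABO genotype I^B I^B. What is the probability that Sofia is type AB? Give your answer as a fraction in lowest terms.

3/4

Sofia's father's ABO genotype from I^A i × I^A I^A: 1/2 I^A I^A, 1/2 I^A i.
Crossing each possibility with the mother I^B I^B and summing P(type AB): 1/2·1 + 1/2·1/2 = 3/4.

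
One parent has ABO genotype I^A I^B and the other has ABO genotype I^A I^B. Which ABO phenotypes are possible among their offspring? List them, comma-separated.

Gametes from I^A I^B × I^A I^B give offspring ABO genotypes I^A I^A, I^A I^B, I^B I^B, i.e. phenotypes A, B, AB.

A, B, AB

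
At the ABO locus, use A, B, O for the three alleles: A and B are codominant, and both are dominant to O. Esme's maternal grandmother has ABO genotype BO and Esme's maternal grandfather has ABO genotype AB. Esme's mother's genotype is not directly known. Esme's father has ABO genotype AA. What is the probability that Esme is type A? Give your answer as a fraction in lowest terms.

1/2

Esme's mother's ABO genotype from BO × AB: 1/4 AB, 1/4 AO, 1/4 BB, 1/4 BO.
Crossing each possibility with the father AA and summing P(type A): 1/4·1/2 + 1/4·1 + 1/4·0 + 1/4·1/2 = 1/2.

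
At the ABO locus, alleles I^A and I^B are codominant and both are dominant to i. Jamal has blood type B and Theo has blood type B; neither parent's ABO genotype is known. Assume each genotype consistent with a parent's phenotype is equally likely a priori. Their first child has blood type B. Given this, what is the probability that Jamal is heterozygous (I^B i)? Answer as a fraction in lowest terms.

7/15

Possible genotypes: Jamal ∈ {I^B I^B, I^B i}; Theo ∈ {I^B I^B, I^B i}.
Weight each parental genotype pair by prior × P(type-B child):
  I^B I^B × I^B I^B: posterior weight 4/15.
  I^B I^B × I^B i: posterior weight 4/15.
  I^B i × I^B I^B: posterior weight 4/15.
  I^B i × I^B i: posterior weight 1/5.
Sum the posterior weight over pairs where Jamal is I^B i: 7/15.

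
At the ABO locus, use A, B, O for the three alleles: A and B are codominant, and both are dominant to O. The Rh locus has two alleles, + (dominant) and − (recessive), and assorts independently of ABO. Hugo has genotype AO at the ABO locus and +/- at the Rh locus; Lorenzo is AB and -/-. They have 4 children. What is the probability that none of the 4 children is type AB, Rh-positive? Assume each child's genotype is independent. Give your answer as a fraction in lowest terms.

ABO cross AO × AB → 1/2 A, 1/4 B, 1/4 AB.
Rh cross +/- × -/- → 1/2 Rh+, 1/2 Rh-; so P(type AB, Rh-positive) = 1/4 × 1/2 = 1/8 per child.
P(not type AB, Rh-positive) = 7/8 for one child; (7/8)^4 = 2401/4096.

2401/4096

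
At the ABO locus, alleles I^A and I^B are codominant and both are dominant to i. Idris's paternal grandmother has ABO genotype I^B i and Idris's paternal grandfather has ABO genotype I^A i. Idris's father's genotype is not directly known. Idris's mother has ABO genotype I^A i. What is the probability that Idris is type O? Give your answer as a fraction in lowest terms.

Idris's father's ABO genotype from I^B i × I^A i: 1/4 I^A I^B, 1/4 I^A i, 1/4 I^B i, 1/4 i i.
Crossing each possibility with the mother I^A i and summing P(type O): 1/4·0 + 1/4·1/4 + 1/4·1/4 + 1/4·1/2 = 1/4.

1/4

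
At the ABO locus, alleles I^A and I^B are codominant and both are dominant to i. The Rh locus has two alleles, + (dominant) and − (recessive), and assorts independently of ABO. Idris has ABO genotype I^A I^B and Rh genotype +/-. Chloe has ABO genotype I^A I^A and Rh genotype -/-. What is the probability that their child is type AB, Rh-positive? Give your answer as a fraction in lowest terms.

1/4

ABO cross I^A I^B × I^A I^A → offspring phenotypes: 1/2 A, 1/2 AB.
Rh cross +/- × -/- → 1/2 Rh+, 1/2 Rh-.
Independent loci: P(type AB, Rh-positive) = 1/2 × 1/2 = 1/4.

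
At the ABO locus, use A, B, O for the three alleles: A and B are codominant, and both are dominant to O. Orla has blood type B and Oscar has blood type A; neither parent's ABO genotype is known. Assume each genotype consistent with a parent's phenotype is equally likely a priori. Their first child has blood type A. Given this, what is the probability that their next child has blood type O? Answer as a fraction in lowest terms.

1/12

Possible genotypes: Orla ∈ {BB, BO}; Oscar ∈ {AA, AO}.
Weight each parental genotype pair by prior × P(type-A child):
  BO × AA: posterior weight 2/3; P(next child type O) = 0.
  BO × AO: posterior weight 1/3; P(next child type O) = 1/4.
Weighted sum = 1/12.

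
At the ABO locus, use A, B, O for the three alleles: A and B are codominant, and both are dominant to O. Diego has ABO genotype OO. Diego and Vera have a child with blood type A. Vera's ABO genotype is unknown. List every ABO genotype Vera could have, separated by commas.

AA, AB, AO

For each candidate genotype of Vera, check whether crossing it with OO can produce every observed child phenotype.
  AA → possible child types {A} ✓
  AB → possible child types {A, B} ✓
  AO → possible child types {O, A} ✓
  BB → possible child types {B} ✗
  BO → possible child types {O, B} ✗
  OO → possible child types {O} ✗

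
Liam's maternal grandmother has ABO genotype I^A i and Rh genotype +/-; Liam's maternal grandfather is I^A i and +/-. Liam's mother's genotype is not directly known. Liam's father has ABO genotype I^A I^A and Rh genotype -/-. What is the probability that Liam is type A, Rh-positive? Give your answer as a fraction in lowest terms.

Liam's mother's ABO genotype from I^A i × I^A i: 1/4 I^A I^A, 1/2 I^A i, 1/4 i i.
Crossing each possibility with the father I^A I^A and summing P(type A): 1/4·1 + 1/2·1 + 1/4·1 = 1.
Similarly for Rh via the mother's Rh distribution: P(Rh+) = 1/2.
Independent loci: 1 × 1/2 = 1/2.

1/2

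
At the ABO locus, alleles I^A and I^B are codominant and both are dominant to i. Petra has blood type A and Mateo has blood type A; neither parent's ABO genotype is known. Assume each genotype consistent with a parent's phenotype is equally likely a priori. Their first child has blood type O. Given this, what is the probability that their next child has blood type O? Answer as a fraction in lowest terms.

Possible genotypes: Petra ∈ {I^A I^A, I^A i}; Mateo ∈ {I^A I^A, I^A i}.
Weight each parental genotype pair by prior × P(type-O child):
  I^A i × I^A i: posterior weight 1; P(next child type O) = 1/4.
Weighted sum = 1/4.

1/4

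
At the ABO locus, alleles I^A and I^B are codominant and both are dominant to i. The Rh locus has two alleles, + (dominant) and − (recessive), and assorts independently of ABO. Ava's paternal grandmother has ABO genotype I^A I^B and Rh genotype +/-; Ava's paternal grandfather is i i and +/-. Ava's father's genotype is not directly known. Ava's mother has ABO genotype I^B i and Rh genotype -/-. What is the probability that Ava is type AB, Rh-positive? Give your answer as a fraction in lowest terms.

Ava's father's ABO genotype from I^A I^B × i i: 1/2 I^A i, 1/2 I^B i.
Crossing each possibility with the mother I^B i and summing P(type AB): 1/2·1/4 + 1/2·0 = 1/8.
Similarly for Rh via the father's Rh distribution: P(Rh+) = 1/2.
Independent loci: 1/8 × 1/2 = 1/16.

1/16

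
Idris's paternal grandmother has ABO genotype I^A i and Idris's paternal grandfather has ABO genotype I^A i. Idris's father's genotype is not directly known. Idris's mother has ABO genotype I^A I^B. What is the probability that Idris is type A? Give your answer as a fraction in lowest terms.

1/2

Idris's father's ABO genotype from I^A i × I^A i: 1/4 I^A I^A, 1/2 I^A i, 1/4 i i.
Crossing each possibility with the mother I^A I^B and summing P(type A): 1/4·1/2 + 1/2·1/2 + 1/4·1/2 = 1/2.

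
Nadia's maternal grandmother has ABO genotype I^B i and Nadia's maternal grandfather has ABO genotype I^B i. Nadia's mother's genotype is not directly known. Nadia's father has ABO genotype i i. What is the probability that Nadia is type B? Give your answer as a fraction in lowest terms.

1/2

Nadia's mother's ABO genotype from I^B i × I^B i: 1/4 I^B I^B, 1/2 I^B i, 1/4 i i.
Crossing each possibility with the father i i and summing P(type B): 1/4·1 + 1/2·1/2 + 1/4·0 = 1/2.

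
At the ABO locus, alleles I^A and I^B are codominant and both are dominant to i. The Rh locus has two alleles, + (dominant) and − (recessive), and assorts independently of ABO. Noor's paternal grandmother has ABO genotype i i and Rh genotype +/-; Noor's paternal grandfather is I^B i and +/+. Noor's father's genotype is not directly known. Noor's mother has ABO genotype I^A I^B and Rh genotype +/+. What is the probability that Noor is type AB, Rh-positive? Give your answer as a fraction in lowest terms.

Noor's father's ABO genotype from i i × I^B i: 1/2 I^B i, 1/2 i i.
Crossing each possibility with the mother I^A I^B and summing P(type AB): 1/2·1/4 + 1/2·0 = 1/8.
Similarly for Rh via the father's Rh distribution: P(Rh+) = 1.
Independent loci: 1/8 × 1 = 1/8.

1/8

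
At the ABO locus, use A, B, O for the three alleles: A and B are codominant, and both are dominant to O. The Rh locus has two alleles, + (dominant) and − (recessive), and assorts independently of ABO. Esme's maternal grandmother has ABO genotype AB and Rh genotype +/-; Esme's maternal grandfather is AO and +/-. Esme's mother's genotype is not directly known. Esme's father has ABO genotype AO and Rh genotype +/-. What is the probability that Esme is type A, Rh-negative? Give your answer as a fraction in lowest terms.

5/32

Esme's mother's ABO genotype from AB × AO: 1/4 AA, 1/4 AB, 1/4 AO, 1/4 BO.
Crossing each possibility with the father AO and summing P(type A): 1/4·1 + 1/4·1/2 + 1/4·3/4 + 1/4·1/4 = 5/8.
Similarly for Rh via the mother's Rh distribution: P(Rh-) = 1/4.
Independent loci: 5/8 × 1/4 = 5/32.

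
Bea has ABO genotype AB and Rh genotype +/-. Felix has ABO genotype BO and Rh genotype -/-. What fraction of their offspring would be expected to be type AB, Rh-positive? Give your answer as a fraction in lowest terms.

1/8

ABO cross AB × BO → offspring phenotypes: 1/4 A, 1/2 B, 1/4 AB.
Rh cross +/- × -/- → 1/2 Rh+, 1/2 Rh-.
Independent loci: P(type AB, Rh-positive) = 1/4 × 1/2 = 1/8.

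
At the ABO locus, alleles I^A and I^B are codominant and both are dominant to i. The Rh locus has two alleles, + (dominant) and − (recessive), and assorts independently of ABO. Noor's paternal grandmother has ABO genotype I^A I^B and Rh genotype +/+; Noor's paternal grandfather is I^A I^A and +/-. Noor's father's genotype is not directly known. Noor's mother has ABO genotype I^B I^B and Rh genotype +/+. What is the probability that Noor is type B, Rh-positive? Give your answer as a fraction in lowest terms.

Noor's father's ABO genotype from I^A I^B × I^A I^A: 1/2 I^A I^A, 1/2 I^A I^B.
Crossing each possibility with the mother I^B I^B and summing P(type B): 1/2·0 + 1/2·1/2 = 1/4.
Similarly for Rh via the father's Rh distribution: P(Rh+) = 1.
Independent loci: 1/4 × 1 = 1/4.

1/4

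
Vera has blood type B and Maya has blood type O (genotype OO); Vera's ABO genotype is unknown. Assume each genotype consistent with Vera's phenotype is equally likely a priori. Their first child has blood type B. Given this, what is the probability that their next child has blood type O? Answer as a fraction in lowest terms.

Possible genotypes: Vera ∈ {BB, BO}; Maya ∈ {OO}.
Weight each parental genotype pair by prior × P(type-B child):
  BB × OO: posterior weight 2/3; P(next child type O) = 0.
  BO × OO: posterior weight 1/3; P(next child type O) = 1/2.
Weighted sum = 1/6.

1/6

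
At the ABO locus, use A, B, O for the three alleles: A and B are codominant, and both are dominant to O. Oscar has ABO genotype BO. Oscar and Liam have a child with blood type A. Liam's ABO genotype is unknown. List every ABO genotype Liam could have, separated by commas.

For each candidate genotype of Liam, check whether crossing it with BO can produce every observed child phenotype.
  AA → possible child types {A, AB} ✓
  AB → possible child types {A, B, AB} ✓
  AO → possible child types {O, A, B, AB} ✓
  BB → possible child types {B} ✗
  BO → possible child types {O, B} ✗
  OO → possible child types {O, B} ✗

AA, AB, AO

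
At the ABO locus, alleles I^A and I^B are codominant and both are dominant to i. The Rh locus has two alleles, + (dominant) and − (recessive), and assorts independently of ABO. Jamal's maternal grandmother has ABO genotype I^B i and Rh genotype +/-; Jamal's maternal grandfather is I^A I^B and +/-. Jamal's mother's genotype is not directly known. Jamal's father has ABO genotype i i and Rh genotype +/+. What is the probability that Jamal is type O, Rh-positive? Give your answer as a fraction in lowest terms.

Jamal's mother's ABO genotype from I^B i × I^A I^B: 1/4 I^A I^B, 1/4 I^A i, 1/4 I^B I^B, 1/4 I^B i.
Crossing each possibility with the father i i and summing P(type O): 1/4·0 + 1/4·1/2 + 1/4·0 + 1/4·1/2 = 1/4.
Similarly for Rh via the mother's Rh distribution: P(Rh+) = 1.
Independent loci: 1/4 × 1 = 1/4.

1/4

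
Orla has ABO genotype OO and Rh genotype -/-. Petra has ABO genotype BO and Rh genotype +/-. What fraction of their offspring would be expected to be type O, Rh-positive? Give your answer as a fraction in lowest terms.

ABO cross OO × BO → offspring phenotypes: 1/2 O, 1/2 B.
Rh cross -/- × +/- → 1/2 Rh+, 1/2 Rh-.
Independent loci: P(type O, Rh-positive) = 1/2 × 1/2 = 1/4.

1/4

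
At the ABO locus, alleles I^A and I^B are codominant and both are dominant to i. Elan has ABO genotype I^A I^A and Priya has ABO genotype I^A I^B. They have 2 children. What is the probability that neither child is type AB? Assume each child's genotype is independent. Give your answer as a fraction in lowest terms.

1/4

ABO cross I^A I^A × I^A I^B → 1/2 A, 1/2 AB.
So P(type AB) = 1/2 per child.
P(not type AB) = 1/2 for one child; (1/2)^2 = 1/4.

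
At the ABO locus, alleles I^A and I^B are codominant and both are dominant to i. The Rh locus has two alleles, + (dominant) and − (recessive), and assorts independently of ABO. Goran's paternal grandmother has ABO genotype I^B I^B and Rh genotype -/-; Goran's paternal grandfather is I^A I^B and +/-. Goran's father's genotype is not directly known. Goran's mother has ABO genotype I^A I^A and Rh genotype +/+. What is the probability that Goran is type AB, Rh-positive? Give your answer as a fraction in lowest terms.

3/4

Goran's father's ABO genotype from I^B I^B × I^A I^B: 1/2 I^A I^B, 1/2 I^B I^B.
Crossing each possibility with the mother I^A I^A and summing P(type AB): 1/2·1/2 + 1/2·1 = 3/4.
Similarly for Rh via the father's Rh distribution: P(Rh+) = 1.
Independent loci: 3/4 × 1 = 3/4.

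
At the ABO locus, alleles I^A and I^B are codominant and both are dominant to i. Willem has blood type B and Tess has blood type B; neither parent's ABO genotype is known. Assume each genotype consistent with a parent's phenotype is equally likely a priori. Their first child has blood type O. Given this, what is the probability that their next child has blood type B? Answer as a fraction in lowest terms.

3/4

Possible genotypes: Willem ∈ {I^B I^B, I^B i}; Tess ∈ {I^B I^B, I^B i}.
Weight each parental genotype pair by prior × P(type-O child):
  I^B i × I^B i: posterior weight 1; P(next child type B) = 3/4.
Weighted sum = 3/4.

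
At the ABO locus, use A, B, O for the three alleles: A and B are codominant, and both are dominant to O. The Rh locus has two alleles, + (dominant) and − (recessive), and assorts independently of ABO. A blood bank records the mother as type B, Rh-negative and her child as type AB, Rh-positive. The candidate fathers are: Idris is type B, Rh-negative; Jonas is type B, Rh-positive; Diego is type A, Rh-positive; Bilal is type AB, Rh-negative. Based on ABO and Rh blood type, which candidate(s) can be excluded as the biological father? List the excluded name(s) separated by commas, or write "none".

A candidate is excluded only if no genotype consistent with his phenotype could produce a type AB, Rh-positive child with a type B, Rh-negative mother.
Idris (type B, Rh-): no genotype consistent with that phenotype can produce a type-AB Rh+ child with a type-B mother.
Jonas (type B, Rh+): no genotype consistent with that phenotype can produce a type-AB Rh+ child with a type-B mother.
Bilal (type AB, Rh-): no genotype consistent with that phenotype can produce a type-AB Rh+ child with a type-B mother.

Idris, Jonas, Bilal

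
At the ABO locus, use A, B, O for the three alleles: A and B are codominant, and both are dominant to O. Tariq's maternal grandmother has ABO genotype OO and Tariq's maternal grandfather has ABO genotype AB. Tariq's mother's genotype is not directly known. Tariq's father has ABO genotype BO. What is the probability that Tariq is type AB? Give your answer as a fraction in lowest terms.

Tariq's mother's ABO genotype from OO × AB: 1/2 AO, 1/2 BO.
Crossing each possibility with the father BO and summing P(type AB): 1/2·1/4 + 1/2·0 = 1/8.

1/8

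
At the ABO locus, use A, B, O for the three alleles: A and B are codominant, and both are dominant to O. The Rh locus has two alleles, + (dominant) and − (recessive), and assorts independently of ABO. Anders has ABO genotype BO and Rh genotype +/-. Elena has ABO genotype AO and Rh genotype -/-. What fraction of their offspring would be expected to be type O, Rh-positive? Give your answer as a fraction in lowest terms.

1/8

ABO cross BO × AO → offspring phenotypes: 1/4 O, 1/4 A, 1/4 B, 1/4 AB.
Rh cross +/- × -/- → 1/2 Rh+, 1/2 Rh-.
Independent loci: P(type O, Rh-positive) = 1/4 × 1/2 = 1/8.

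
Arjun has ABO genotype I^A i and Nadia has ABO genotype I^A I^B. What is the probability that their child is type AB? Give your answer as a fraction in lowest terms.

1/4

ABO cross I^A i × I^A I^B → offspring phenotypes: 1/2 A, 1/4 B, 1/4 AB.
So P(type AB) = 1/4.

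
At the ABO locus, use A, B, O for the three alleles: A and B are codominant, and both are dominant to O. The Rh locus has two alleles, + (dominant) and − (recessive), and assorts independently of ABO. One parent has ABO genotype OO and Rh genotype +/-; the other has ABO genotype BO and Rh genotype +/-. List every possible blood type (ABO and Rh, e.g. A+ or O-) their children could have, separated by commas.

O+, O-, B+, B-

Gametes from OO × BO give offspring ABO genotypes BO, OO, i.e. phenotypes O, B.
Rh cross +/- × +/- → phenotypes Rh+, Rh-.
Combining independently: O+, O-, B+, B-.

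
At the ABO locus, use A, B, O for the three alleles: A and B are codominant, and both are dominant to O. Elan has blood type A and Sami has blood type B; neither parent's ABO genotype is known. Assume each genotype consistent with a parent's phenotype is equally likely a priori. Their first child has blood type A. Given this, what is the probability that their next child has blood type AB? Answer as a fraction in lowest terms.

Possible genotypes: Elan ∈ {AA, AO}; Sami ∈ {BB, BO}.
Weight each parental genotype pair by prior × P(type-A child):
  AA × BO: posterior weight 2/3; P(next child type AB) = 1/2.
  AO × BO: posterior weight 1/3; P(next child type AB) = 1/4.
Weighted sum = 5/12.

5/12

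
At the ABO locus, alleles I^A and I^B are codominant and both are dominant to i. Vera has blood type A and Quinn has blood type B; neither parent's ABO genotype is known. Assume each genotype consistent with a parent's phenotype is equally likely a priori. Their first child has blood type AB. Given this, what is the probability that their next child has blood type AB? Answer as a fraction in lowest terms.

Possible genotypes: Vera ∈ {I^A I^A, I^A i}; Quinn ∈ {I^B I^B, I^B i}.
Weight each parental genotype pair by prior × P(type-AB child):
  I^A I^A × I^B I^B: posterior weight 4/9; P(next child type AB) = 1.
  I^A I^A × I^B i: posterior weight 2/9; P(next child type AB) = 1/2.
  I^A i × I^B I^B: posterior weight 2/9; P(next child type AB) = 1/2.
  I^A i × I^B i: posterior weight 1/9; P(next child type AB) = 1/4.
Weighted sum = 25/36.

25/36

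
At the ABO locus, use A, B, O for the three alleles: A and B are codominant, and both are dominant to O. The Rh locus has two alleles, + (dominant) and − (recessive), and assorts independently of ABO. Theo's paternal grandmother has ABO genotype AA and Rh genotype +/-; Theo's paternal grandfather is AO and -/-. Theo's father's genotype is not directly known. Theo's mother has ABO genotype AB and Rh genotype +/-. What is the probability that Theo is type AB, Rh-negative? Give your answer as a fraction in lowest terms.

Theo's father's ABO genotype from AA × AO: 1/2 AA, 1/2 AO.
Crossing each possibility with the mother AB and summing P(type AB): 1/2·1/2 + 1/2·1/4 = 3/8.
Similarly for Rh via the father's Rh distribution: P(Rh-) = 3/8.
Independent loci: 3/8 × 3/8 = 9/64.

9/64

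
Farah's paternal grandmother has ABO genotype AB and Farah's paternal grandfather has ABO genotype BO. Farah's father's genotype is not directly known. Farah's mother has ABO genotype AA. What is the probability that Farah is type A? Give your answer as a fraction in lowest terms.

1/2

Farah's father's ABO genotype from AB × BO: 1/4 AB, 1/4 AO, 1/4 BB, 1/4 BO.
Crossing each possibility with the mother AA and summing P(type A): 1/4·1/2 + 1/4·1 + 1/4·0 + 1/4·1/2 = 1/2.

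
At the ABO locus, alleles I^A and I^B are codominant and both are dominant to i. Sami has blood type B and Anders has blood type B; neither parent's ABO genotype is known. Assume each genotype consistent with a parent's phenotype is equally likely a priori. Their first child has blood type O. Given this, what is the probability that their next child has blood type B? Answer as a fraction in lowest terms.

3/4

Possible genotypes: Sami ∈ {I^B I^B, I^B i}; Anders ∈ {I^B I^B, I^B i}.
Weight each parental genotype pair by prior × P(type-O child):
  I^B i × I^B i: posterior weight 1; P(next child type B) = 3/4.
Weighted sum = 3/4.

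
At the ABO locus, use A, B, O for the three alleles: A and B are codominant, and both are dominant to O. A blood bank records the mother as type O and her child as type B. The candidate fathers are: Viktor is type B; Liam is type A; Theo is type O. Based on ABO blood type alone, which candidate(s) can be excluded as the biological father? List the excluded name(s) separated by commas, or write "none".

A candidate is excluded only if no genotype consistent with his phenotype could produce a type B child with a type O mother.
Liam (type A): no genotype consistent with that phenotype can produce a type-B child with a type-O mother.
Theo (type O): no genotype consistent with that phenotype can produce a type-B child with a type-O mother.

Liam, Theo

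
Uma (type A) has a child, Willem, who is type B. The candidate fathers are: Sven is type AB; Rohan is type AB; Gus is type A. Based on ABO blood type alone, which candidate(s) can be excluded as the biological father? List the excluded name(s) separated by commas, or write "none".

Gus

A candidate is excluded only if no genotype consistent with his phenotype could produce a type B child with a type A mother.
Gus (type A): no genotype consistent with that phenotype can produce a type-B child with a type-A mother.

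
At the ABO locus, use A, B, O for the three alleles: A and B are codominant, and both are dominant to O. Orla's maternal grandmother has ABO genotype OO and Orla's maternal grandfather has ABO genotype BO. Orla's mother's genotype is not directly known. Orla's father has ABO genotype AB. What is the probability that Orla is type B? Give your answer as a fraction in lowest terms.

1/2

Orla's mother's ABO genotype from OO × BO: 1/2 BO, 1/2 OO.
Crossing each possibility with the father AB and summing P(type B): 1/2·1/2 + 1/2·1/2 = 1/2.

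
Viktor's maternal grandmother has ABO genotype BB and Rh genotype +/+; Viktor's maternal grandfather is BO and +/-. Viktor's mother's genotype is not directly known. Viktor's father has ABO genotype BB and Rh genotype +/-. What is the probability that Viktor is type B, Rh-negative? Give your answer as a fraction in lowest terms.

1/8

Viktor's mother's ABO genotype from BB × BO: 1/2 BB, 1/2 BO.
Crossing each possibility with the father BB and summing P(type B): 1/2·1 + 1/2·1 = 1.
Similarly for Rh via the mother's Rh distribution: P(Rh-) = 1/8.
Independent loci: 1 × 1/8 = 1/8.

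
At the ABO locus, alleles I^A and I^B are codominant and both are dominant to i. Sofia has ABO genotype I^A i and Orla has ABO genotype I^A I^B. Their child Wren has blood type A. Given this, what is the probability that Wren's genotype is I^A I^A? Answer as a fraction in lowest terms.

Cross I^A i × I^A I^B → 1/4 I^A I^A, 1/4 I^A I^B, 1/4 I^A i, 1/4 I^B i.
Type-A genotypes among offspring: I^A I^A (1/4), I^A i (1/4); total 1/2.
P(I^A I^A | type A) = (1/4) / (1/2) = 1/2.

1/2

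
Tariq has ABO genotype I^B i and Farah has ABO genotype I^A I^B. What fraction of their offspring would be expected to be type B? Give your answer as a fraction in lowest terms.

ABO cross I^B i × I^A I^B → offspring phenotypes: 1/4 A, 1/2 B, 1/4 AB.
So P(type B) = 1/2.

1/2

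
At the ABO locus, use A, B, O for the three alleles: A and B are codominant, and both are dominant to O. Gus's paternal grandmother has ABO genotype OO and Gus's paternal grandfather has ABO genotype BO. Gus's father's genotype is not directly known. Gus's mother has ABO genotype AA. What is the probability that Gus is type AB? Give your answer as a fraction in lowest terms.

1/4

Gus's father's ABO genotype from OO × BO: 1/2 BO, 1/2 OO.
Crossing each possibility with the mother AA and summing P(type AB): 1/2·1/2 + 1/2·0 = 1/4.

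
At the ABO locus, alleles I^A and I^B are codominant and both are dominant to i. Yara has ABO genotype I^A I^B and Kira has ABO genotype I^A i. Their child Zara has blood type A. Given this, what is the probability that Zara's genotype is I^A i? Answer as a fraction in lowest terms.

1/2

Cross I^A I^B × I^A i → 1/4 I^A I^A, 1/4 I^A I^B, 1/4 I^A i, 1/4 I^B i.
Type-A genotypes among offspring: I^A I^A (1/4), I^A i (1/4); total 1/2.
P(I^A i | type A) = (1/4) / (1/2) = 1/2.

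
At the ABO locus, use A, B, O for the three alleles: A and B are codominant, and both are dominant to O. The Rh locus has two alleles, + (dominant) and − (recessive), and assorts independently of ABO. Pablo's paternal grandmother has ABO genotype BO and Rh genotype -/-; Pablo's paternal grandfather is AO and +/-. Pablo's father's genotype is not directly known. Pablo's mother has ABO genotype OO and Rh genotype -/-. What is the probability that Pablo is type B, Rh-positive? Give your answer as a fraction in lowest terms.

Pablo's father's ABO genotype from BO × AO: 1/4 AB, 1/4 AO, 1/4 BO, 1/4 OO.
Crossing each possibility with the mother OO and summing P(type B): 1/4·1/2 + 1/4·0 + 1/4·1/2 + 1/4·0 = 1/4.
Similarly for Rh via the father's Rh distribution: P(Rh+) = 1/4.
Independent loci: 1/4 × 1/4 = 1/16.

1/16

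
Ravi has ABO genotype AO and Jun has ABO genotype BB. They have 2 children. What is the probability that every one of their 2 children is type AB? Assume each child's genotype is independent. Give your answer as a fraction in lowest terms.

1/4

ABO cross AO × BB → 1/2 B, 1/2 AB.
So P(type AB) = 1/2 per child.
All 2 independent: (1/2)^2 = 1/4.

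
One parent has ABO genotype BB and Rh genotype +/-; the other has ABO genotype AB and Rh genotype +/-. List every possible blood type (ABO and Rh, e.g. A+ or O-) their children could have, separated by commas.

B+, B-, AB+, AB-

Gametes from BB × AB give offspring ABO genotypes AB, BB, i.e. phenotypes B, AB.
Rh cross +/- × +/- → phenotypes Rh+, Rh-.
Combining independently: B+, B-, AB+, AB-.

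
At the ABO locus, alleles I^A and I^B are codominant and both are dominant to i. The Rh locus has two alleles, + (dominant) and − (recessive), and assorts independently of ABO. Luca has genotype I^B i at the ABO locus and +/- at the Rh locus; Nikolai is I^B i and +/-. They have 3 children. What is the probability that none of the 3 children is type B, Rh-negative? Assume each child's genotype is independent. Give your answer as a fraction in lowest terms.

2197/4096

ABO cross I^B i × I^B i → 1/4 O, 3/4 B.
Rh cross +/- × +/- → 3/4 Rh+, 1/4 Rh-; so P(type B, Rh-negative) = 3/4 × 1/4 = 3/16 per child.
P(not type B, Rh-negative) = 13/16 for one child; (13/16)^3 = 2197/4096.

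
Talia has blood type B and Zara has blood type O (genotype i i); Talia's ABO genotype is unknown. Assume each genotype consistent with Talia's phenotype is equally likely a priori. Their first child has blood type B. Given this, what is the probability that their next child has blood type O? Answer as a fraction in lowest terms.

1/6

Possible genotypes: Talia ∈ {I^B I^B, I^B i}; Zara ∈ {i i}.
Weight each parental genotype pair by prior × P(type-B child):
  I^B I^B × i i: posterior weight 2/3; P(next child type O) = 0.
  I^B i × i i: posterior weight 1/3; P(next child type O) = 1/2.
Weighted sum = 1/6.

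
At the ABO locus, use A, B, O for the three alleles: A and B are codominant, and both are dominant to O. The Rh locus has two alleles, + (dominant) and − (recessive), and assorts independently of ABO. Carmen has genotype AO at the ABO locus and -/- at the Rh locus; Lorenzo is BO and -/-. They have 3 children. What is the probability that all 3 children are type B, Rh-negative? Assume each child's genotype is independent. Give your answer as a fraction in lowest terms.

ABO cross AO × BO → 1/4 O, 1/4 A, 1/4 B, 1/4 AB.
Rh cross -/- × -/- → 1 Rh-; so P(type B, Rh-negative) = 1/4 × 1 = 1/4 per child.
All 3 independent: (1/4)^3 = 1/64.

1/64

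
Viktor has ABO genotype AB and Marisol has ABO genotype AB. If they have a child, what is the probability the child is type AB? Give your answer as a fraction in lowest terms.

ABO cross AB × AB → offspring phenotypes: 1/4 A, 1/4 B, 1/2 AB.
So P(type AB) = 1/2.

1/2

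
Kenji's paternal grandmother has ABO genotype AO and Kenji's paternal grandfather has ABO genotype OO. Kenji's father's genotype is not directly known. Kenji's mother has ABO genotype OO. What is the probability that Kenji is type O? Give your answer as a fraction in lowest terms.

Kenji's father's ABO genotype from AO × OO: 1/2 AO, 1/2 OO.
Crossing each possibility with the mother OO and summing P(type O): 1/2·1/2 + 1/2·1 = 3/4.

3/4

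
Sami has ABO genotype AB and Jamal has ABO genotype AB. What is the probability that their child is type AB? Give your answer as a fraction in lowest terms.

ABO cross AB × AB → offspring phenotypes: 1/4 A, 1/4 B, 1/2 AB.
So P(type AB) = 1/2.

1/2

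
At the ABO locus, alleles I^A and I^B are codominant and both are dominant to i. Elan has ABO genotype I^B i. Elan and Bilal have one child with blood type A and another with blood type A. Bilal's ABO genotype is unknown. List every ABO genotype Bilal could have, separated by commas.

I^A I^A, I^A I^B, I^A i

For each candidate genotype of Bilal, check whether crossing it with I^B i can produce every observed child phenotype.
  I^A I^A → possible child types {A, AB} ✓
  I^A I^B → possible child types {A, B, AB} ✓
  I^A i → possible child types {O, A, B, AB} ✓
  I^B I^B → possible child types {B} ✗
  I^B i → possible child types {O, B} ✗
  i i → possible child types {O, B} ✗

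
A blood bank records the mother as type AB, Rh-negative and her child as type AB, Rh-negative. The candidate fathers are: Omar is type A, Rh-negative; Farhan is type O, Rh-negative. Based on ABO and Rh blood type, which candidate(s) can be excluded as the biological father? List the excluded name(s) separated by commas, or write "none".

Farhan

A candidate is excluded only if no genotype consistent with his phenotype could produce a type AB, Rh-negative child with a type AB, Rh-negative mother.
Farhan (type O, Rh-): no genotype consistent with that phenotype can produce a type-AB Rh- child with a type-AB mother.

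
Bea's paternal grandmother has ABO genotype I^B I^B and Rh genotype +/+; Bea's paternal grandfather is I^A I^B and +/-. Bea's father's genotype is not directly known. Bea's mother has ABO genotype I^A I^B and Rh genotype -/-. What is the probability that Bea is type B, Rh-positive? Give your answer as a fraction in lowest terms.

Bea's father's ABO genotype from I^B I^B × I^A I^B: 1/2 I^A I^B, 1/2 I^B I^B.
Crossing each possibility with the mother I^A I^B and summing P(type B): 1/2·1/4 + 1/2·1/2 = 3/8.
Similarly for Rh via the father's Rh distribution: P(Rh+) = 3/4.
Independent loci: 3/8 × 3/4 = 9/32.

9/32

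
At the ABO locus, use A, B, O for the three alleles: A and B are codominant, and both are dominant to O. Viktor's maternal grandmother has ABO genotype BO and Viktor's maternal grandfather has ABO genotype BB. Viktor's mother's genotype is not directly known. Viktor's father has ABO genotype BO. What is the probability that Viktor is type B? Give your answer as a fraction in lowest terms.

7/8

Viktor's mother's ABO genotype from BO × BB: 1/2 BB, 1/2 BO.
Crossing each possibility with the father BO and summing P(type B): 1/2·1 + 1/2·3/4 = 7/8.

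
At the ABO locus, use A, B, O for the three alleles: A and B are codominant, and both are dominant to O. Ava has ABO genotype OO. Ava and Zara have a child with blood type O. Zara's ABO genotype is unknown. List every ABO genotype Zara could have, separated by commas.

For each candidate genotype of Zara, check whether crossing it with OO can produce every observed child phenotype.
  AA → possible child types {A} ✗
  AB → possible child types {A, B} ✗
  AO → possible child types {O, A} ✓
  BB → possible child types {B} ✗
  BO → possible child types {O, B} ✓
  OO → possible child types {O} ✓

AO, BO, OO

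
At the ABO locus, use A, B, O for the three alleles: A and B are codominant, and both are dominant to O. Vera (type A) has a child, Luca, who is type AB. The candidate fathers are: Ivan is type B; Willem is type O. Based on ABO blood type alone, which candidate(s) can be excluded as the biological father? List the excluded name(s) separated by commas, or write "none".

A candidate is excluded only if no genotype consistent with his phenotype could produce a type AB child with a type A mother.
Willem (type O): no genotype consistent with that phenotype can produce a type-AB child with a type-A mother.

Willem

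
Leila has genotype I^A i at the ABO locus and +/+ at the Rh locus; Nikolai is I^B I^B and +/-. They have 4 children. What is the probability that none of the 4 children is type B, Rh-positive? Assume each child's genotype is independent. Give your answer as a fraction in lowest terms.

1/16

ABO cross I^A i × I^B I^B → 1/2 B, 1/2 AB.
Rh cross +/+ × +/- → 1 Rh+; so P(type B, Rh-positive) = 1/2 × 1 = 1/2 per child.
P(not type B, Rh-positive) = 1/2 for one child; (1/2)^4 = 1/16.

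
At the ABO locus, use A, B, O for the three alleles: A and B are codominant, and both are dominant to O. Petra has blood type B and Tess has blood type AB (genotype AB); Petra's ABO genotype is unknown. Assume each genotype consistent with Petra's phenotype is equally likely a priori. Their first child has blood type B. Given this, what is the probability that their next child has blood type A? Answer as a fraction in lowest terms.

Possible genotypes: Petra ∈ {BB, BO}; Tess ∈ {AB}.
Weight each parental genotype pair by prior × P(type-B child):
  BB × AB: posterior weight 1/2; P(next child type A) = 0.
  BO × AB: posterior weight 1/2; P(next child type A) = 1/4.
Weighted sum = 1/8.

1/8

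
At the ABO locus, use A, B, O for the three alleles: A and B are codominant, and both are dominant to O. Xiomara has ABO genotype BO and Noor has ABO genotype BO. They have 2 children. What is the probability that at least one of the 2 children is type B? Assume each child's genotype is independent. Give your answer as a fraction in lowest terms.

15/16

ABO cross BO × BO → 1/4 O, 3/4 B.
So P(type B) = 3/4 per child.
P(none) = (1/4)^2 = 1/16; P(at least one) = 1 − 1/16 = 15/16.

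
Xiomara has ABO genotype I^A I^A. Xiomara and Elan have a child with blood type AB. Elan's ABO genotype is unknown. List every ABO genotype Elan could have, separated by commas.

For each candidate genotype of Elan, check whether crossing it with I^A I^A can produce every observed child phenotype.
  I^A I^A → possible child types {A} ✗
  I^A I^B → possible child types {A, AB} ✓
  I^A i → possible child types {A} ✗
  I^B I^B → possible child types {AB} ✓
  I^B i → possible child types {A, AB} ✓
  i i → possible child types {A} ✗

I^A I^B, I^B I^B, I^B i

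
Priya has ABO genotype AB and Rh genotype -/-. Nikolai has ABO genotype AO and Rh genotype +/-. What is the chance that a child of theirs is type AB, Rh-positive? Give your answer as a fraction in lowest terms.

ABO cross AB × AO → offspring phenotypes: 1/2 A, 1/4 B, 1/4 AB.
Rh cross -/- × +/- → 1/2 Rh+, 1/2 Rh-.
Independent loci: P(type AB, Rh-positive) = 1/4 × 1/2 = 1/8.

1/8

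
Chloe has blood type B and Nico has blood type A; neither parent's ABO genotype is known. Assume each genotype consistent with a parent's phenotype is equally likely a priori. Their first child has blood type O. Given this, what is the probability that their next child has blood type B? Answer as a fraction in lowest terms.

Possible genotypes: Chloe ∈ {I^B I^B, I^B i}; Nico ∈ {I^A I^A, I^A i}.
Weight each parental genotype pair by prior × P(type-O child):
  I^B i × I^A i: posterior weight 1; P(next child type B) = 1/4.
Weighted sum = 1/4.

1/4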